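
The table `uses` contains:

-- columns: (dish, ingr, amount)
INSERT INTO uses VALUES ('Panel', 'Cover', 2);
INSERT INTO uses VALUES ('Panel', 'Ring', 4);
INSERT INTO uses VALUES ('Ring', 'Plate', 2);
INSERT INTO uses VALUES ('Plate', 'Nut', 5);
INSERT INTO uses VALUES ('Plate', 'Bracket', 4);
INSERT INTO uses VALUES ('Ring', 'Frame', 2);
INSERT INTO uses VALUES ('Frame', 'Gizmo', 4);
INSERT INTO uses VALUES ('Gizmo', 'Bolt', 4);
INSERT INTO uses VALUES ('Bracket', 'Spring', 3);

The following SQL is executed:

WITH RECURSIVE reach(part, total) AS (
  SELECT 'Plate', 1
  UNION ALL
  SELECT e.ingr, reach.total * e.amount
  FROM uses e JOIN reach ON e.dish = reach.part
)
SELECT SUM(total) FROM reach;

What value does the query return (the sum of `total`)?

22

Base: (Plate, total=1).
Iteration 1: components of {Plate} -> Bracket = 1*4 = 4, Nut = 1*5 = 5.
Iteration 2: components of {Bracket,Nut} -> Spring = 4*3 = 12.
Iteration 3: no further components; recursion stops.
SUM(total) = 1 + 5 + 4 + 12 = 22.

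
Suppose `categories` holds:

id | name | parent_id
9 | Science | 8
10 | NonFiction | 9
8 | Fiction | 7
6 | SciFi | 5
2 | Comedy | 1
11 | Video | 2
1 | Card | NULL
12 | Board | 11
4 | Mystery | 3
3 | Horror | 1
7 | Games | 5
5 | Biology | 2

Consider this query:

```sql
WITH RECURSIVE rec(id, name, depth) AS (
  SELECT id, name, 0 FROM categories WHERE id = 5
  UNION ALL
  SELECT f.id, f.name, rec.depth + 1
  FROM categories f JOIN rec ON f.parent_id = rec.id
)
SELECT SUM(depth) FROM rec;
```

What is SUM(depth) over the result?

11

Base: id=5 (Biology) at depth 0.
Iteration 1: rows with parent_id in {5} -> SciFi (id 6, depth 1), Games (id 7, depth 1).
Iteration 2: rows with parent_id in {6,7} -> Fiction (id 8, depth 2).
Iteration 3: rows with parent_id in {8} -> Science (id 9, depth 3).
Iteration 4: rows with parent_id in {9} -> NonFiction (id 10, depth 4).
Iteration 5: no rows with parent_id in {10}; recursion stops.
SUM(depth) = 0 + 1 + 1 + 2 + 3 + 4 = 11.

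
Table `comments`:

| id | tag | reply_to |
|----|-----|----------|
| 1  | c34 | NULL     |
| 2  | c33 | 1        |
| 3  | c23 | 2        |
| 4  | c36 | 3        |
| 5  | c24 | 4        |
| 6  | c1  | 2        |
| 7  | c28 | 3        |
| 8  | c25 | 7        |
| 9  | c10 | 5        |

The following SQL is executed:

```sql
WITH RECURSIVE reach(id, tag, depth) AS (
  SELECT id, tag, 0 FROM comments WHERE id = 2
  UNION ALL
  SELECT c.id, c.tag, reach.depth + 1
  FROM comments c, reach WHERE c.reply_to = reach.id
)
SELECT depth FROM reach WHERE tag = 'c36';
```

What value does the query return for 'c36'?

2

Base: id=2 (c33) at depth 0.
Iteration 1: rows with reply_to in {2} -> c23 (id 3, depth 1), c1 (id 6, depth 1).
Iteration 2: rows with reply_to in {3,6} -> c36 (id 4, depth 2), c28 (id 7, depth 2).
Iteration 3: rows with reply_to in {4,7} -> c24 (id 5, depth 3), c25 (id 8, depth 3).
Iteration 4: rows with reply_to in {5,8} -> c10 (id 9, depth 4).
Iteration 5: no rows with reply_to in {9}; recursion stops.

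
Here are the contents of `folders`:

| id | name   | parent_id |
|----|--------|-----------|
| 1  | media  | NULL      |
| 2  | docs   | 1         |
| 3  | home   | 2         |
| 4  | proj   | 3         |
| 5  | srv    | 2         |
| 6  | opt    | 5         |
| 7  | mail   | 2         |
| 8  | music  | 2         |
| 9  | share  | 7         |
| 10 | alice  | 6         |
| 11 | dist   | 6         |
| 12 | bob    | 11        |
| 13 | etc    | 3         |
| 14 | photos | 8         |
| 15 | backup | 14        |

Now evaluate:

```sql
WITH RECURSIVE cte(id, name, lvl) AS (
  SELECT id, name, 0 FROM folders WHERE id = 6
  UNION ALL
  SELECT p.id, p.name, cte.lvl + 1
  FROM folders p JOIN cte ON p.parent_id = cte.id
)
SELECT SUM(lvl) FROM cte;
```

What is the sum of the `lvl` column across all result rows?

Base: id=6 (opt) at lvl 0.
Iteration 1: rows with parent_id in {6} -> alice (id 10, lvl 1), dist (id 11, lvl 1).
Iteration 2: rows with parent_id in {10,11} -> bob (id 12, lvl 2).
Iteration 3: no rows with parent_id in {12}; recursion stops.
SUM(lvl) = 0 + 1 + 1 + 2 = 4.

4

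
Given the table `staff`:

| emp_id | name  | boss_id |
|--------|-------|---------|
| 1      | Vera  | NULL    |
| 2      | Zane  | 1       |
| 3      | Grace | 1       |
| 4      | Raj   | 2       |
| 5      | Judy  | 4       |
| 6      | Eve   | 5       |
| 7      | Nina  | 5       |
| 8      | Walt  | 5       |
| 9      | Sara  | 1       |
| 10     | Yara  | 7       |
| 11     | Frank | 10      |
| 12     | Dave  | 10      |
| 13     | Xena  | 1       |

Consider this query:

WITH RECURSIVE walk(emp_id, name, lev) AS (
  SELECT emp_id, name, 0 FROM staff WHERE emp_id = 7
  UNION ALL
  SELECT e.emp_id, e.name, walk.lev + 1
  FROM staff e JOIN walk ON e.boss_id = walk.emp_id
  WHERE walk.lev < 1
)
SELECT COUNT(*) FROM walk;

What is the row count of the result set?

2

Base: emp_id=7 (Nina) at lev 0.
Iteration 1: rows with boss_id in {7} -> Yara (id 10, lev 1).
Iteration 2: lev < 1 fails for all current rows; recursion stops.
Total rows emitted: 2.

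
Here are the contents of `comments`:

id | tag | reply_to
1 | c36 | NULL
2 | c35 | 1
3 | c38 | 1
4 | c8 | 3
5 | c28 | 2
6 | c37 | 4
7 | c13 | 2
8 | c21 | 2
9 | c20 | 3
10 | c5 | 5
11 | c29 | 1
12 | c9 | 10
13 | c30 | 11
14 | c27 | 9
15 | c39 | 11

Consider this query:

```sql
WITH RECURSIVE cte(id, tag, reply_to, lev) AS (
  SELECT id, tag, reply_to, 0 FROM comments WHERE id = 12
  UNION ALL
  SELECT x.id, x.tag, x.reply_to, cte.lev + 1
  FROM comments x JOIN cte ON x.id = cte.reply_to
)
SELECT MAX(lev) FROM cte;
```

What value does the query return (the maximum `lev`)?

4

Base: id=12 (c9), reply_to=10, lev 0.
Iteration 1: join on id=10 -> c5 (id 10, reply_to=5, lev 1).
Iteration 2: join on id=5 -> c28 (id 5, reply_to=2, lev 2).
Iteration 3: join on id=2 -> c35 (id 2, reply_to=1, lev 3).
Iteration 4: join on id=1 -> c36 (id 1, reply_to=NULL, lev 4).
Iteration 5: reply_to is NULL; no match; recursion stops.
lev values: 0, 1, 2, 3, 4; the maximum is 4.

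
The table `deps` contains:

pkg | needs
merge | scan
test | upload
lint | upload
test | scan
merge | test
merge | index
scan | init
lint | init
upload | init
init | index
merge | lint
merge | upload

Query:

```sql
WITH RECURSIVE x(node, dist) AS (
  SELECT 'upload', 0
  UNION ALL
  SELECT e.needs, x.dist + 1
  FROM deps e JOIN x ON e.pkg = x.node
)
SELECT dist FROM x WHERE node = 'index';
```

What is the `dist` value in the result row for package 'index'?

Base: (upload, dist=0).
Iteration 1: edges from {upload} -> (init, dist=1).
Iteration 2: edges from {init} -> (index, dist=2).
Iteration 3: no outgoing edges from {index}; recursion stops.

2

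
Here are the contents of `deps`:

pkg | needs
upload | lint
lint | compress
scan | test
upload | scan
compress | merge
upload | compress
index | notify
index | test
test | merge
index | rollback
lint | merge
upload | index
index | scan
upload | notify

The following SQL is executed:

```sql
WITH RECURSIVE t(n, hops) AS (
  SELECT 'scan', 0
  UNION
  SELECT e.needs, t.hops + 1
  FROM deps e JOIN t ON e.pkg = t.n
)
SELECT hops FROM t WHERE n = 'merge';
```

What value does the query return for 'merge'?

Base: (scan, hops=0).
Iteration 1: edges from {scan} -> (test, hops=1).
Iteration 2: edges from {test} -> (merge, hops=2).
Iteration 3: no outgoing edges from {merge}; recursion stops.

2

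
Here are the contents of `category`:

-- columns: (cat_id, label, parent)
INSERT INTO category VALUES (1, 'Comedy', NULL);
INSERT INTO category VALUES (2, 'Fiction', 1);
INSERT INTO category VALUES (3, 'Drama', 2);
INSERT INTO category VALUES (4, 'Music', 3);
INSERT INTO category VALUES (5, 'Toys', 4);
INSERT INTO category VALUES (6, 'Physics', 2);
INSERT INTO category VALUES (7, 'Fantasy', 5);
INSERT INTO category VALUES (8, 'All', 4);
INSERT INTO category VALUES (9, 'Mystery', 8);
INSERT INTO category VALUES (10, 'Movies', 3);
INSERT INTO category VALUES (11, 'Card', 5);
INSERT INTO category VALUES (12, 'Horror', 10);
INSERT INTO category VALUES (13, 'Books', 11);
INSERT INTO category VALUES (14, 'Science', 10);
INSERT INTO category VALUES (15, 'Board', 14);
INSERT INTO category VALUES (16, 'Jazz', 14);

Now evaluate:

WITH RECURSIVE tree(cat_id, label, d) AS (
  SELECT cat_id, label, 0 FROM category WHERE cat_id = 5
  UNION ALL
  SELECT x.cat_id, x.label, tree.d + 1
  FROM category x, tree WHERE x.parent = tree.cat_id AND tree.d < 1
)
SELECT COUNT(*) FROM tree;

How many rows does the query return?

3

Base: cat_id=5 (Toys) at d 0.
Iteration 1: rows with parent in {5} -> Fantasy (id 7, d 1), Card (id 11, d 1).
Iteration 2: d < 1 fails for all current rows; recursion stops.
Total rows emitted: 3.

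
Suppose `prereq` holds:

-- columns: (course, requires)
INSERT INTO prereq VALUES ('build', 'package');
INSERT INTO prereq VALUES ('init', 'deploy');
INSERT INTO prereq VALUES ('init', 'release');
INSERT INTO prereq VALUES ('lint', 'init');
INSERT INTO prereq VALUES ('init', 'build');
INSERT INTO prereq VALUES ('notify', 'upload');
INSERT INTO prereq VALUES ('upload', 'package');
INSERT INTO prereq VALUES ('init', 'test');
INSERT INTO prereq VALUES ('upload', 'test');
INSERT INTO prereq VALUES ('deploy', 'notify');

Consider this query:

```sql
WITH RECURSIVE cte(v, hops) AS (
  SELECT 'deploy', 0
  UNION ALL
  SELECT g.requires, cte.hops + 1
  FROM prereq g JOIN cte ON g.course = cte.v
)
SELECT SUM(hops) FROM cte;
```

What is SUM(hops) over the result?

9

Base: (deploy, hops=0).
Iteration 1: edges from {deploy} -> (notify, hops=1).
Iteration 2: edges from {notify} -> (upload, hops=2).
Iteration 3: edges from {upload} -> (package, hops=3), (test, hops=3).
Iteration 4: no outgoing edges from {package,test}; recursion stops.
SUM(hops) = 0 + 1 + 2 + 3 + 3 = 9.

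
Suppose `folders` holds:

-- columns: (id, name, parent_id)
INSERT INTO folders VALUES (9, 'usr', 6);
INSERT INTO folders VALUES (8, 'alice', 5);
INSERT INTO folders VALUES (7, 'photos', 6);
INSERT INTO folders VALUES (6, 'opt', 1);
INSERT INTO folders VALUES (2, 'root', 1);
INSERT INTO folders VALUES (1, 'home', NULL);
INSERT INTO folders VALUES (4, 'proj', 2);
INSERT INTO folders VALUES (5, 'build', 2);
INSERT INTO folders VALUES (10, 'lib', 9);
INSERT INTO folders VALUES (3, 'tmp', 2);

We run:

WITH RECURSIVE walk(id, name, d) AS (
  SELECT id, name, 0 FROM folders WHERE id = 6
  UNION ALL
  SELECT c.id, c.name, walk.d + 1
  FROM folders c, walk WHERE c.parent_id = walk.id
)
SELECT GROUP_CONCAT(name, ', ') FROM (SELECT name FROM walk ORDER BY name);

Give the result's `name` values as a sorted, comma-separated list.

Base: id=6 (opt) at d 0.
Iteration 1: rows with parent_id in {6} -> photos (id 7, d 1), usr (id 9, d 1).
Iteration 2: rows with parent_id in {7,9} -> lib (id 10, d 2).
Iteration 3: no rows with parent_id in {10}; recursion stops.

lib, opt, photos, usr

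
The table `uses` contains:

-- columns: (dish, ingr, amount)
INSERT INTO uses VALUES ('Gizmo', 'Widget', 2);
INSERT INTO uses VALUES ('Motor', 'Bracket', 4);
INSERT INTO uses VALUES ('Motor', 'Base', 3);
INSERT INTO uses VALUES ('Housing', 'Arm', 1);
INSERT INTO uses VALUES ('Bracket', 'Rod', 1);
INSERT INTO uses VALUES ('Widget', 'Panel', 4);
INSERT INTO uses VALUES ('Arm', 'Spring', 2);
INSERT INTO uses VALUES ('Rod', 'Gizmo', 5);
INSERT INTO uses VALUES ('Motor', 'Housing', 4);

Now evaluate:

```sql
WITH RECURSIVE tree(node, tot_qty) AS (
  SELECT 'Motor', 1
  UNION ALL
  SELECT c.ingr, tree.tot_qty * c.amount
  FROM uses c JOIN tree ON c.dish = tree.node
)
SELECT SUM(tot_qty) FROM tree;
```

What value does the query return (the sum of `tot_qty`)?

Base: (Motor, tot_qty=1).
Iteration 1: components of {Motor} -> Base = 1*3 = 3, Bracket = 1*4 = 4, Housing = 1*4 = 4.
Iteration 2: components of {Base,Bracket,Housing} -> Arm = 4*1 = 4, Rod = 4*1 = 4.
Iteration 3: components of {Arm,Rod} -> Gizmo = 4*5 = 20, Spring = 4*2 = 8.
Iteration 4: components of {Gizmo,Spring} -> Widget = 20*2 = 40.
Iteration 5: components of {Widget} -> Panel = 40*4 = 160.
Iteration 6: no further components; recursion stops.
SUM(tot_qty) = 1 + 4 + 4 + 3 + 4 + 4 + 20 + 8 + 40 + 160 = 248.

248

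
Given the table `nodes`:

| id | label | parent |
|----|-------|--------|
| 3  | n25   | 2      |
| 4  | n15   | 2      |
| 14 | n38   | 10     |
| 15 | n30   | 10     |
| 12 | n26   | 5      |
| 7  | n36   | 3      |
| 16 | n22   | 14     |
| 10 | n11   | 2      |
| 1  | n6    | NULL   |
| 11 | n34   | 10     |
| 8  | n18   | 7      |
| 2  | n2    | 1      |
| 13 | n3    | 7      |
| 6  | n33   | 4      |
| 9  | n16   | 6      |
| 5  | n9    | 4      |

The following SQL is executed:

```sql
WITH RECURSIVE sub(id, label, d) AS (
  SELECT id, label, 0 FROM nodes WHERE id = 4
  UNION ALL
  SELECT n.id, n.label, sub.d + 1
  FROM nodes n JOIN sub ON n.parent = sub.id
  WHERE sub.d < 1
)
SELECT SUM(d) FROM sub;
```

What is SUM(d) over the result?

2

Base: id=4 (n15) at d 0.
Iteration 1: rows with parent in {4} -> n9 (id 5, d 1), n33 (id 6, d 1).
Iteration 2: d < 1 fails for all current rows; recursion stops.
SUM(d) = 0 + 1 + 1 = 2.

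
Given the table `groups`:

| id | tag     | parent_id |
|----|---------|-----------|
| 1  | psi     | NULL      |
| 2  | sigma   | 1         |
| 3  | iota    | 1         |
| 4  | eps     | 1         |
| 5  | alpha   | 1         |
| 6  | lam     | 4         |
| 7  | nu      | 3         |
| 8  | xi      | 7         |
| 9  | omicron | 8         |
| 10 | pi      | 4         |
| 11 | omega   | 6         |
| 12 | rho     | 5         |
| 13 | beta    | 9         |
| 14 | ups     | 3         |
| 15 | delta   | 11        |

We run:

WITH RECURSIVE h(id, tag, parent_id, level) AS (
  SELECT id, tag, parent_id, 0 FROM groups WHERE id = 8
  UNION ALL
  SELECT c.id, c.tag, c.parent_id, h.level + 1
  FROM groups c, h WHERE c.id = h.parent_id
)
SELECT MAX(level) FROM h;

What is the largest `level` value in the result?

Base: id=8 (xi), parent_id=7, level 0.
Iteration 1: join on id=7 -> nu (id 7, parent_id=3, level 1).
Iteration 2: join on id=3 -> iota (id 3, parent_id=1, level 2).
Iteration 3: join on id=1 -> psi (id 1, parent_id=NULL, level 3).
Iteration 4: parent_id is NULL; no match; recursion stops.
level values: 0, 1, 2, 3; the maximum is 3.

3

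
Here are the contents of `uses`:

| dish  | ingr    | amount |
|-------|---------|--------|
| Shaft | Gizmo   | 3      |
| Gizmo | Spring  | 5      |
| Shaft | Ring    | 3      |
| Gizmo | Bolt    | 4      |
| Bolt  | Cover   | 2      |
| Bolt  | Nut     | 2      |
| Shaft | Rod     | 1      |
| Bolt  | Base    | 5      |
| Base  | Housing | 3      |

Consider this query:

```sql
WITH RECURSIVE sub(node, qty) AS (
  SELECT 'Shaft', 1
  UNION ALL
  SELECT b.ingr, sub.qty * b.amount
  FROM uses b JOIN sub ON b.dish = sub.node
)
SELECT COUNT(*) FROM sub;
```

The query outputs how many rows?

10

Base: (Shaft, qty=1).
Iteration 1: components of {Shaft} -> Gizmo = 1*3 = 3, Ring = 1*3 = 3, Rod = 1*1 = 1.
Iteration 2: components of {Gizmo,Ring,Rod} -> Bolt = 3*4 = 12, Spring = 3*5 = 15.
Iteration 3: components of {Bolt,Spring} -> Base = 12*5 = 60, Cover = 12*2 = 24, Nut = 12*2 = 24.
Iteration 4: components of {Base,Cover,Nut} -> Housing = 60*3 = 180.
Iteration 5: no further components; recursion stops.
Total rows emitted: 10.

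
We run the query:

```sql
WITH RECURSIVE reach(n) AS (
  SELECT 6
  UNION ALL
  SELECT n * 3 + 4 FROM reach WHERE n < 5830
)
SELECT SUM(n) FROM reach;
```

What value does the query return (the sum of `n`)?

8730

Base: n=6.
Iteration 1: 6 < 5830 holds -> n = 6 * 3 + 4 = 22.
Iteration 2: 22 < 5830 holds -> n = 22 * 3 + 4 = 70.
Iteration 3: 70 < 5830 holds -> n = 70 * 3 + 4 = 214.
Iteration 4: 214 < 5830 holds -> n = 214 * 3 + 4 = 646.
Iteration 5: 646 < 5830 holds -> n = 646 * 3 + 4 = 1942.
Iteration 6: 1942 < 5830 holds -> n = 1942 * 3 + 4 = 5830.
Iteration 7: 5830 < 5830 fails; recursion stops.
SUM(n) = 6 + 22 + 70 + 214 + 646 + 1942 + 5830 = 8730.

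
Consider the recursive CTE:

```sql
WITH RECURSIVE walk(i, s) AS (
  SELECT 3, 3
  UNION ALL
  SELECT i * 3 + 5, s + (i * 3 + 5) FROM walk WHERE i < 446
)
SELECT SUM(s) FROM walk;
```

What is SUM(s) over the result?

2934

Base: i=3, s=3.
Iteration 1: 3 < 446 holds -> i = 3 * 3 + 5 = 14, s = 3 + 14 = 17.
Iteration 2: 14 < 446 holds -> i = 14 * 3 + 5 = 47, s = 17 + 47 = 64.
Iteration 3: 47 < 446 holds -> i = 47 * 3 + 5 = 146, s = 64 + 146 = 210.
Iteration 4: 146 < 446 holds -> i = 146 * 3 + 5 = 443, s = 210 + 443 = 653.
Iteration 5: 443 < 446 holds -> i = 443 * 3 + 5 = 1334, s = 653 + 1334 = 1987.
Iteration 6: 1334 < 446 fails; recursion stops.
SUM(s) = 3 + 17 + 64 + 210 + 653 + 1987 = 2934.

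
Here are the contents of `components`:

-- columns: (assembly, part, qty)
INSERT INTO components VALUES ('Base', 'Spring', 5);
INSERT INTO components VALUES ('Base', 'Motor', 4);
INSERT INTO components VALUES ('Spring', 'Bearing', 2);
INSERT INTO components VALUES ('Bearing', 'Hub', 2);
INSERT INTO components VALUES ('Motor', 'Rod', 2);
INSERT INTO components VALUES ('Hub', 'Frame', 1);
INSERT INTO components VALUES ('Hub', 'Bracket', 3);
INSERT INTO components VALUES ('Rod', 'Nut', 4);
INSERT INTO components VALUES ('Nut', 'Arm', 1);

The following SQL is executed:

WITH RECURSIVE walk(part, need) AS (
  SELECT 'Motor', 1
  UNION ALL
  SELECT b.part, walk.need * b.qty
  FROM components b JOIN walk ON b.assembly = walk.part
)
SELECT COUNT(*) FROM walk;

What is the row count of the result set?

Base: (Motor, need=1).
Iteration 1: components of {Motor} -> Rod = 1*2 = 2.
Iteration 2: components of {Rod} -> Nut = 2*4 = 8.
Iteration 3: components of {Nut} -> Arm = 8*1 = 8.
Iteration 4: no further components; recursion stops.
Total rows emitted: 4.

4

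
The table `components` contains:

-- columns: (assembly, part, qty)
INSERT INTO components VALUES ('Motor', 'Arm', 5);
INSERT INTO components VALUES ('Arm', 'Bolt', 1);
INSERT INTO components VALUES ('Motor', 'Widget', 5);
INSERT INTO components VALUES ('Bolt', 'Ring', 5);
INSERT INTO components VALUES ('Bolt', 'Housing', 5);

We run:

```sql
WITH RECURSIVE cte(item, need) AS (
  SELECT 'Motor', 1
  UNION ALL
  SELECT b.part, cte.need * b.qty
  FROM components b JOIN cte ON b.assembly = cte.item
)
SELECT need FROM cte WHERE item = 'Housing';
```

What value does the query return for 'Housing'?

Base: (Motor, need=1).
Iteration 1: components of {Motor} -> Arm = 1*5 = 5, Widget = 1*5 = 5.
Iteration 2: components of {Arm,Widget} -> Bolt = 5*1 = 5.
Iteration 3: components of {Bolt} -> Housing = 5*5 = 25, Ring = 5*5 = 25.
Iteration 4: no further components; recursion stops.

25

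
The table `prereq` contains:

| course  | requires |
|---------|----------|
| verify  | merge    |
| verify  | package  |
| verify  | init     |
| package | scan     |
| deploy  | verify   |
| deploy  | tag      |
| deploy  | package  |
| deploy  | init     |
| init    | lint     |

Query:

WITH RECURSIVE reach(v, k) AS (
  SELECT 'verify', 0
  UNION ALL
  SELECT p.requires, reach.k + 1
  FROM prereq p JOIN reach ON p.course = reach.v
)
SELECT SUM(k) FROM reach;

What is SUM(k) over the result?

7

Base: (verify, k=0).
Iteration 1: edges from {verify} -> (init, k=1), (merge, k=1), (package, k=1).
Iteration 2: edges from {init,merge,package} -> (lint, k=2), (scan, k=2).
Iteration 3: no outgoing edges from {lint,scan}; recursion stops.
SUM(k) = 0 + 1 + 1 + 1 + 2 + 2 = 7.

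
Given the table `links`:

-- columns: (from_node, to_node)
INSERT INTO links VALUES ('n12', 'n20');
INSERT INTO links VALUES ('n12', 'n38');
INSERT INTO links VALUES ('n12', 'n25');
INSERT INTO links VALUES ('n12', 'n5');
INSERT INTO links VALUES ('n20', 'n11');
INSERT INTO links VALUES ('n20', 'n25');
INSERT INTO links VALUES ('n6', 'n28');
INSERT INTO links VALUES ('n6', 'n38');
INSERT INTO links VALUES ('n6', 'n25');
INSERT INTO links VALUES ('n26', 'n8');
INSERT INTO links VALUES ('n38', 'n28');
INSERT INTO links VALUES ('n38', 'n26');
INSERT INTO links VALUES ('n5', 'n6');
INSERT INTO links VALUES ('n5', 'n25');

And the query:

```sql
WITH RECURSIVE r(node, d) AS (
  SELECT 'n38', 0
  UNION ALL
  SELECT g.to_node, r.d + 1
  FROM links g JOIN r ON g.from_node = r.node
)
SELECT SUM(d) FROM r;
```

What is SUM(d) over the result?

4

Base: (n38, d=0).
Iteration 1: edges from {n38} -> (n26, d=1), (n28, d=1).
Iteration 2: edges from {n26,n28} -> (n8, d=2).
Iteration 3: no outgoing edges from {n8}; recursion stops.
SUM(d) = 0 + 1 + 1 + 2 = 4.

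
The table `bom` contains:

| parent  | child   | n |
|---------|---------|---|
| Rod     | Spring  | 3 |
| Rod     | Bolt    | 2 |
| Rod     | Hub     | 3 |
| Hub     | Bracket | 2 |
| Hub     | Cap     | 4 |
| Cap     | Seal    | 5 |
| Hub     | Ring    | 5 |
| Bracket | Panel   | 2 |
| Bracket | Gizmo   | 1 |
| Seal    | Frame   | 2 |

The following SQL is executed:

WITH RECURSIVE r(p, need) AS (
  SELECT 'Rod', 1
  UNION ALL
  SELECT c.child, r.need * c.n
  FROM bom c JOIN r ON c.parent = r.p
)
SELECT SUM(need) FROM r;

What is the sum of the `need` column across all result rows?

Base: (Rod, need=1).
Iteration 1: components of {Rod} -> Bolt = 1*2 = 2, Hub = 1*3 = 3, Spring = 1*3 = 3.
Iteration 2: components of {Bolt,Hub,Spring} -> Bracket = 3*2 = 6, Cap = 3*4 = 12, Ring = 3*5 = 15.
Iteration 3: components of {Bracket,Cap,Ring} -> Gizmo = 6*1 = 6, Panel = 6*2 = 12, Seal = 12*5 = 60.
Iteration 4: components of {Gizmo,Panel,Seal} -> Frame = 60*2 = 120.
Iteration 5: no further components; recursion stops.
SUM(need) = 1 + 3 + 2 + 3 + 6 + 12 + 15 + 12 + 6 + 60 + 120 = 240.

240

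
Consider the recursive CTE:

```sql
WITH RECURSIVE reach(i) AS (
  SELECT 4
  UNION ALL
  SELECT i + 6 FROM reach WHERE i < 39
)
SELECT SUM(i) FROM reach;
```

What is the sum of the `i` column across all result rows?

154

Base: i=4.
Iteration 1: 4 < 39 holds -> i = 4 + 6 = 10.
Iteration 2: 10 < 39 holds -> i = 10 + 6 = 16.
Iteration 3: 16 < 39 holds -> i = 16 + 6 = 22.
Iteration 4: 22 < 39 holds -> i = 22 + 6 = 28.
Iteration 5: 28 < 39 holds -> i = 28 + 6 = 34.
Iteration 6: 34 < 39 holds -> i = 34 + 6 = 40.
Iteration 7: 40 < 39 fails; recursion stops.
SUM(i) = 4 + 10 + 16 + 22 + 28 + 34 + 40 = 154.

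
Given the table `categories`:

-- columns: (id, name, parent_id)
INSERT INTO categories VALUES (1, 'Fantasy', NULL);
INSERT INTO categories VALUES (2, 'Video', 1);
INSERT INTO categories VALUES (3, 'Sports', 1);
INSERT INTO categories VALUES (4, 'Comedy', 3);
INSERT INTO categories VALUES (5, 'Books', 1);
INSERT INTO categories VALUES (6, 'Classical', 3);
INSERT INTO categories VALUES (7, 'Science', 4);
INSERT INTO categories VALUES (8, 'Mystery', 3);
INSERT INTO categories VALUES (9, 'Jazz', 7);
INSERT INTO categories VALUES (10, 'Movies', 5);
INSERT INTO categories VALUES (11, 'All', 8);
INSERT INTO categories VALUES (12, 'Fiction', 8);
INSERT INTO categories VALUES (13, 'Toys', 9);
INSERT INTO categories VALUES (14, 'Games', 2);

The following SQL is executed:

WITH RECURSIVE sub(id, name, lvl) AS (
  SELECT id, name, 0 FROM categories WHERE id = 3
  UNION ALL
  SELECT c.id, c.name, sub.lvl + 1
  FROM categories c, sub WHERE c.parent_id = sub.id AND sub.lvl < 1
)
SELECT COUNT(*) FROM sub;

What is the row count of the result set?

4

Base: id=3 (Sports) at lvl 0.
Iteration 1: rows with parent_id in {3} -> Comedy (id 4, lvl 1), Classical (id 6, lvl 1), Mystery (id 8, lvl 1).
Iteration 2: lvl < 1 fails for all current rows; recursion stops.
Total rows emitted: 4.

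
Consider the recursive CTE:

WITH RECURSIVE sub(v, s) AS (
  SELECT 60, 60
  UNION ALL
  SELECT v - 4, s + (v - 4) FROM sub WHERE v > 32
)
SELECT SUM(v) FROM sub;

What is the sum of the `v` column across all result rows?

Base: v=60, s=60.
Iteration 1: 60 > 32 holds -> v = 60 - 4 = 56, s = 60 + 56 = 116.
Iteration 2: 56 > 32 holds -> v = 56 - 4 = 52, s = 116 + 52 = 168.
Iteration 3: 52 > 32 holds -> v = 52 - 4 = 48, s = 168 + 48 = 216.
Iteration 4: 48 > 32 holds -> v = 48 - 4 = 44, s = 216 + 44 = 260.
Iteration 5: 44 > 32 holds -> v = 44 - 4 = 40, s = 260 + 40 = 300.
Iteration 6: 40 > 32 holds -> v = 40 - 4 = 36, s = 300 + 36 = 336.
Iteration 7: 36 > 32 holds -> v = 36 - 4 = 32, s = 336 + 32 = 368.
Iteration 8: 32 > 32 fails; recursion stops.
SUM(v) = 60 + 56 + 52 + 48 + 44 + 40 + 36 + 32 = 368.

368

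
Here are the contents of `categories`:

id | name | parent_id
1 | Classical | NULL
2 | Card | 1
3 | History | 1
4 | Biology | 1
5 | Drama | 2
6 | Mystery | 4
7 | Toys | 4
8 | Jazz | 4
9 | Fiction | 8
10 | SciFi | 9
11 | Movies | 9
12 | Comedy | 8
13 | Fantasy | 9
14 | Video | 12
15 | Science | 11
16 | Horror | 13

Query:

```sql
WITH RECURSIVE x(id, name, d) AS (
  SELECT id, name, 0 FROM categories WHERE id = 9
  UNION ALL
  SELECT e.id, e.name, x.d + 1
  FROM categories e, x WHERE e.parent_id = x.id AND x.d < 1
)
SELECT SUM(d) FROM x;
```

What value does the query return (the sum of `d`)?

Base: id=9 (Fiction) at d 0.
Iteration 1: rows with parent_id in {9} -> SciFi (id 10, d 1), Movies (id 11, d 1), Fantasy (id 13, d 1).
Iteration 2: d < 1 fails for all current rows; recursion stops.
SUM(d) = 0 + 1 + 1 + 1 = 3.

3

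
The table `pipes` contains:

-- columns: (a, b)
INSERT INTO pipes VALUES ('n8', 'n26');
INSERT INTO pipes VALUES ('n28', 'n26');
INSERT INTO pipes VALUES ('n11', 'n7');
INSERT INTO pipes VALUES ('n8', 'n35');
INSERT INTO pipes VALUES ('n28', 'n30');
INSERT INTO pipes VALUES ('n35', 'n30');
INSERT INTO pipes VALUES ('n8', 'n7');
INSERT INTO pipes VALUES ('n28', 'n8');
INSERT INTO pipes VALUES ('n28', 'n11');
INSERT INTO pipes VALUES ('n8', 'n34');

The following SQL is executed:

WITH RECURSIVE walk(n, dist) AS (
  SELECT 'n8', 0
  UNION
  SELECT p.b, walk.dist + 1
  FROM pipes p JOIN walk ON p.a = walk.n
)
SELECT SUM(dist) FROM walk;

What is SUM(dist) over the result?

6

Base: (n8, dist=0).
Iteration 1: edges from {n8} -> (n26, dist=1), (n34, dist=1), (n35, dist=1), (n7, dist=1).
Iteration 2: edges from {n26,n34,n35,n7} -> (n30, dist=2).
Iteration 3: no outgoing edges from {n30}; recursion stops.
SUM(dist) = 0 + 1 + 1 + 1 + 1 + 2 = 6.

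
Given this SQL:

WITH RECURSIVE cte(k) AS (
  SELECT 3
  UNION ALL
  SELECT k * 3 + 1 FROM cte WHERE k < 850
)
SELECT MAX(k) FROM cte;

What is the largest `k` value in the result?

Base: k=3.
Iteration 1: 3 < 850 holds -> k = 3 * 3 + 1 = 10.
Iteration 2: 10 < 850 holds -> k = 10 * 3 + 1 = 31.
Iteration 3: 31 < 850 holds -> k = 31 * 3 + 1 = 94.
Iteration 4: 94 < 850 holds -> k = 94 * 3 + 1 = 283.
Iteration 5: 283 < 850 holds -> k = 283 * 3 + 1 = 850.
Iteration 6: 850 < 850 fails; recursion stops.
k values: 3, 10, 31, 94, 283, 850; the maximum is 850.

850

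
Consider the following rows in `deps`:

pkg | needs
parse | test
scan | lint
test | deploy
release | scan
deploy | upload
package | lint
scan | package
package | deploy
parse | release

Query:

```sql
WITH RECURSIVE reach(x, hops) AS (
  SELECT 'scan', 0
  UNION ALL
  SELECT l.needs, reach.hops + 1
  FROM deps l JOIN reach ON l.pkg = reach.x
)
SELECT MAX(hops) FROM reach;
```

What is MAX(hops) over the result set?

Base: (scan, hops=0).
Iteration 1: edges from {scan} -> (lint, hops=1), (package, hops=1).
Iteration 2: edges from {lint,package} -> (deploy, hops=2), (lint, hops=2).
Iteration 3: edges from {deploy,lint} -> (upload, hops=3).
Iteration 4: no outgoing edges from {upload}; recursion stops.
hops values: 0, 1, 1, 2, 2, 3; the maximum is 3.

3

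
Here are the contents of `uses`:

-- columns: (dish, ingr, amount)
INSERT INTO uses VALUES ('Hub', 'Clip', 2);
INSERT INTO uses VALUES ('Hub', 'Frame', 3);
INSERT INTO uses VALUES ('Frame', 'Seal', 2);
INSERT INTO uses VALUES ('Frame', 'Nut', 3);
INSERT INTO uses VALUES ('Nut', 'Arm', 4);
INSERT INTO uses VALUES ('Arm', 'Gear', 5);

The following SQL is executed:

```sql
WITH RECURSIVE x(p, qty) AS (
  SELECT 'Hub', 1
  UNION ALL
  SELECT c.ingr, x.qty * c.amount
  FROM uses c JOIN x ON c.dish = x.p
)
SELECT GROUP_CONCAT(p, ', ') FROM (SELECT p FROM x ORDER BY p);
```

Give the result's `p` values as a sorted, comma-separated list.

Base: (Hub, qty=1).
Iteration 1: components of {Hub} -> Clip = 1*2 = 2, Frame = 1*3 = 3.
Iteration 2: components of {Clip,Frame} -> Nut = 3*3 = 9, Seal = 3*2 = 6.
Iteration 3: components of {Nut,Seal} -> Arm = 9*4 = 36.
Iteration 4: components of {Arm} -> Gear = 36*5 = 180.
Iteration 5: no further components; recursion stops.

Arm, Clip, Frame, Gear, Hub, Nut, Seal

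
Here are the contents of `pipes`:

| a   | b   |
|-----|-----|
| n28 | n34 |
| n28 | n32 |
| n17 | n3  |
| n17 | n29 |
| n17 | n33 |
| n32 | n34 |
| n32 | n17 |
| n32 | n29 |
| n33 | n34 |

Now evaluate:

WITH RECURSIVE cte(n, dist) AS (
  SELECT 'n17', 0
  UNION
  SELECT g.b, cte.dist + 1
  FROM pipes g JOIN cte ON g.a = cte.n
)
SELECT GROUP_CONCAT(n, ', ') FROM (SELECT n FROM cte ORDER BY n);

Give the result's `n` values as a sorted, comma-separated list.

Base: (n17, dist=0).
Iteration 1: edges from {n17} -> (n29, dist=1), (n3, dist=1), (n33, dist=1).
Iteration 2: edges from {n29,n3,n33} -> (n34, dist=2).
Iteration 3: no outgoing edges from {n34}; recursion stops.

n17, n29, n3, n33, n34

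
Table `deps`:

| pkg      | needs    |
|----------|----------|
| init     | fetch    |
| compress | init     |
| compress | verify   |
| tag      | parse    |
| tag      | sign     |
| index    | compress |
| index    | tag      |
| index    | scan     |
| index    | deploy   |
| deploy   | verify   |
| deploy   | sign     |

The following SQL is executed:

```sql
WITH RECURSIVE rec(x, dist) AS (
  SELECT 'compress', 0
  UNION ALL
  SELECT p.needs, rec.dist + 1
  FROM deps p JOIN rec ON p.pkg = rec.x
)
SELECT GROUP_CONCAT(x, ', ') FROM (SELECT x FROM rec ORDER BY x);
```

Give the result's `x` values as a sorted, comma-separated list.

Base: (compress, dist=0).
Iteration 1: edges from {compress} -> (init, dist=1), (verify, dist=1).
Iteration 2: edges from {init,verify} -> (fetch, dist=2).
Iteration 3: no outgoing edges from {fetch}; recursion stops.

compress, fetch, init, verify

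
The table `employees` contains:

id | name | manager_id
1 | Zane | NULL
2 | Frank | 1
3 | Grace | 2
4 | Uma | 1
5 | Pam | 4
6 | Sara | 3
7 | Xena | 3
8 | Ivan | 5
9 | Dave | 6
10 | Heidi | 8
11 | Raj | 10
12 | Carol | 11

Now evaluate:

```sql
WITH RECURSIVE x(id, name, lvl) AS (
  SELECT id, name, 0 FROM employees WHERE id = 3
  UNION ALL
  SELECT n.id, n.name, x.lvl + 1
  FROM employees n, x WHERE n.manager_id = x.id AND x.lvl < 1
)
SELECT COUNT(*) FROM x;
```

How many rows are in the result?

Base: id=3 (Grace) at lvl 0.
Iteration 1: rows with manager_id in {3} -> Sara (id 6, lvl 1), Xena (id 7, lvl 1).
Iteration 2: lvl < 1 fails for all current rows; recursion stops.
Total rows emitted: 3.

3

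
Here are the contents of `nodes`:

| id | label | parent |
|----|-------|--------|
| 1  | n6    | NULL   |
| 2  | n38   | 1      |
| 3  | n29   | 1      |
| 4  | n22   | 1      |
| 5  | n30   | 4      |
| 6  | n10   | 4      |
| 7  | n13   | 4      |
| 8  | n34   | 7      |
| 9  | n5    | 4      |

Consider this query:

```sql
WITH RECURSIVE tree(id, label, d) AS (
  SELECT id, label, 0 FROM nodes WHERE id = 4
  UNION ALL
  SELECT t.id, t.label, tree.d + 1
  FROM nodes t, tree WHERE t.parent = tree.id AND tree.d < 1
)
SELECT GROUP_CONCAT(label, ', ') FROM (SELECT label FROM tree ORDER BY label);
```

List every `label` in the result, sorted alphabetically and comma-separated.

Base: id=4 (n22) at d 0.
Iteration 1: rows with parent in {4} -> n30 (id 5, d 1), n10 (id 6, d 1), n13 (id 7, d 1), n5 (id 9, d 1).
Iteration 2: d < 1 fails for all current rows; recursion stops.

n10, n13, n22, n30, n5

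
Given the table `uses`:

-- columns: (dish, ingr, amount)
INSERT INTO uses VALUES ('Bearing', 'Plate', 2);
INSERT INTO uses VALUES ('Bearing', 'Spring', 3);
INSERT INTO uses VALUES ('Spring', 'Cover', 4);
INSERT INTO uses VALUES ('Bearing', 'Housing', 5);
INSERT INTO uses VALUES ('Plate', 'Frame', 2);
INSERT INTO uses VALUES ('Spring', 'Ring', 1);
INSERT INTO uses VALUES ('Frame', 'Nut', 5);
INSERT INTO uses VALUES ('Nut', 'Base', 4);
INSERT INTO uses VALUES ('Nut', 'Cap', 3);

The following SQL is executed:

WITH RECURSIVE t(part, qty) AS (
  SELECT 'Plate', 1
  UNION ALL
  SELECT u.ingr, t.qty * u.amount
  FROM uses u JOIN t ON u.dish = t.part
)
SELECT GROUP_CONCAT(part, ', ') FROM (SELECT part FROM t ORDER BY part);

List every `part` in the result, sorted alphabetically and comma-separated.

Base: (Plate, qty=1).
Iteration 1: components of {Plate} -> Frame = 1*2 = 2.
Iteration 2: components of {Frame} -> Nut = 2*5 = 10.
Iteration 3: components of {Nut} -> Base = 10*4 = 40, Cap = 10*3 = 30.
Iteration 4: no further components; recursion stops.

Base, Cap, Frame, Nut, Plate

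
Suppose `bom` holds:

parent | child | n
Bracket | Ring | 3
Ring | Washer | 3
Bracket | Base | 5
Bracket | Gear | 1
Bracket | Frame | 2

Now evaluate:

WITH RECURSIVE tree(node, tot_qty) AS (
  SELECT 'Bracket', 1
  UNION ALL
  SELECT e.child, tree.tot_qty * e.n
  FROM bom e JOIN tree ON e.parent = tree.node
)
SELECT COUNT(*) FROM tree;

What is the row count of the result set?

Base: (Bracket, tot_qty=1).
Iteration 1: components of {Bracket} -> Base = 1*5 = 5, Frame = 1*2 = 2, Gear = 1*1 = 1, Ring = 1*3 = 3.
Iteration 2: components of {Base,Frame,Gear,Ring} -> Washer = 3*3 = 9.
Iteration 3: no further components; recursion stops.
Total rows emitted: 6.

6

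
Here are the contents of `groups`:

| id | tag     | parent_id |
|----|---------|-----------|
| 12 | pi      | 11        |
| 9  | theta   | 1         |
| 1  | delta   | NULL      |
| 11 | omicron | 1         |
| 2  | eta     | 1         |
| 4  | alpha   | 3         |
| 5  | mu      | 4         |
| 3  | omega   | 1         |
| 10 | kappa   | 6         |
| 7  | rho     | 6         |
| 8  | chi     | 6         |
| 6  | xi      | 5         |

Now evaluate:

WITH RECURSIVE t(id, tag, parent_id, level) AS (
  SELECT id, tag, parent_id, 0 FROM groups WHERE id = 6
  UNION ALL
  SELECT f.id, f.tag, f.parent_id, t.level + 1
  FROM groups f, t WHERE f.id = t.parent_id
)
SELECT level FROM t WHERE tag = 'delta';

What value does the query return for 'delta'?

Base: id=6 (xi), parent_id=5, level 0.
Iteration 1: join on id=5 -> mu (id 5, parent_id=4, level 1).
Iteration 2: join on id=4 -> alpha (id 4, parent_id=3, level 2).
Iteration 3: join on id=3 -> omega (id 3, parent_id=1, level 3).
Iteration 4: join on id=1 -> delta (id 1, parent_id=NULL, level 4).
Iteration 5: parent_id is NULL; no match; recursion stops.

4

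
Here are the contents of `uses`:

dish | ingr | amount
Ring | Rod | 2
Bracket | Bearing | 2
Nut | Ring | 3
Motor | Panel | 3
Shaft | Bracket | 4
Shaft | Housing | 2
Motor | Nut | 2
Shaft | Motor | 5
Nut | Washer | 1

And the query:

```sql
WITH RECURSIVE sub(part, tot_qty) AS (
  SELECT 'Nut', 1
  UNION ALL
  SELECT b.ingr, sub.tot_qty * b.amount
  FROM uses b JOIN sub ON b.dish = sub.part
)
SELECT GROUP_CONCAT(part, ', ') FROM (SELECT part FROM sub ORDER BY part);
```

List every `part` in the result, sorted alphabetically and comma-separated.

Nut, Ring, Rod, Washer

Base: (Nut, tot_qty=1).
Iteration 1: components of {Nut} -> Ring = 1*3 = 3, Washer = 1*1 = 1.
Iteration 2: components of {Ring,Washer} -> Rod = 3*2 = 6.
Iteration 3: no further components; recursion stops.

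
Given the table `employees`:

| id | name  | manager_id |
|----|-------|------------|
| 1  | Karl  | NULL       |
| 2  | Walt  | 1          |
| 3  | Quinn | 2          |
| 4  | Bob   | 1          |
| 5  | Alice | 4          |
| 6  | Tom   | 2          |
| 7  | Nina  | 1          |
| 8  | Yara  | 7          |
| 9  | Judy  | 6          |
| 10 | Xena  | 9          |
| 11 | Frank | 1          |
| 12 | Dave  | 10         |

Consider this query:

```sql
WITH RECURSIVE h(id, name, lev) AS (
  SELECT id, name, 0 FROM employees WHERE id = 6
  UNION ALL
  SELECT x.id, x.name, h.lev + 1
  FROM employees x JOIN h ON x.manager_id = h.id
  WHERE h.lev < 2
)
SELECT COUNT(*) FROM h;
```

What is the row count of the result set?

3

Base: id=6 (Tom) at lev 0.
Iteration 1: rows with manager_id in {6} -> Judy (id 9, lev 1).
Iteration 2: rows with manager_id in {9} -> Xena (id 10, lev 2).
Iteration 3: lev < 2 fails for all current rows; recursion stops.
Total rows emitted: 3.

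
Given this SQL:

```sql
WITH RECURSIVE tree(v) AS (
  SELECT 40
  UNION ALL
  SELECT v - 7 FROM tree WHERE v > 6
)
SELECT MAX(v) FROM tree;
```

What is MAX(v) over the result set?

Base: v=40.
Iteration 1: 40 > 6 holds -> v = 40 - 7 = 33.
Iteration 2: 33 > 6 holds -> v = 33 - 7 = 26.
Iteration 3: 26 > 6 holds -> v = 26 - 7 = 19.
Iteration 4: 19 > 6 holds -> v = 19 - 7 = 12.
Iteration 5: 12 > 6 holds -> v = 12 - 7 = 5.
Iteration 6: 5 > 6 fails; recursion stops.
v values: 40, 33, 26, 19, 12, 5; the maximum is 40.

40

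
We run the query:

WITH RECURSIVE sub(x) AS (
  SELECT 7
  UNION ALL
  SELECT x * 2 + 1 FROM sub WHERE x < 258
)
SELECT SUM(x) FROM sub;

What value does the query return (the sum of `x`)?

1009

Base: x=7.
Iteration 1: 7 < 258 holds -> x = 7 * 2 + 1 = 15.
Iteration 2: 15 < 258 holds -> x = 15 * 2 + 1 = 31.
Iteration 3: 31 < 258 holds -> x = 31 * 2 + 1 = 63.
Iteration 4: 63 < 258 holds -> x = 63 * 2 + 1 = 127.
Iteration 5: 127 < 258 holds -> x = 127 * 2 + 1 = 255.
Iteration 6: 255 < 258 holds -> x = 255 * 2 + 1 = 511.
Iteration 7: 511 < 258 fails; recursion stops.
SUM(x) = 7 + 15 + 31 + 63 + 127 + 255 + 511 = 1009.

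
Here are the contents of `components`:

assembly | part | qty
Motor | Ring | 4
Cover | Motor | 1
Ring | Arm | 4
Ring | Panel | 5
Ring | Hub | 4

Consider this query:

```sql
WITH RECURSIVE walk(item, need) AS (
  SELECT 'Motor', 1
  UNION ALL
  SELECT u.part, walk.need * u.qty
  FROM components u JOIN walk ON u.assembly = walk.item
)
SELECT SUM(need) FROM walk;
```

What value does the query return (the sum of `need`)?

57

Base: (Motor, need=1).
Iteration 1: components of {Motor} -> Ring = 1*4 = 4.
Iteration 2: components of {Ring} -> Arm = 4*4 = 16, Hub = 4*4 = 16, Panel = 4*5 = 20.
Iteration 3: no further components; recursion stops.
SUM(need) = 1 + 4 + 16 + 20 + 16 = 57.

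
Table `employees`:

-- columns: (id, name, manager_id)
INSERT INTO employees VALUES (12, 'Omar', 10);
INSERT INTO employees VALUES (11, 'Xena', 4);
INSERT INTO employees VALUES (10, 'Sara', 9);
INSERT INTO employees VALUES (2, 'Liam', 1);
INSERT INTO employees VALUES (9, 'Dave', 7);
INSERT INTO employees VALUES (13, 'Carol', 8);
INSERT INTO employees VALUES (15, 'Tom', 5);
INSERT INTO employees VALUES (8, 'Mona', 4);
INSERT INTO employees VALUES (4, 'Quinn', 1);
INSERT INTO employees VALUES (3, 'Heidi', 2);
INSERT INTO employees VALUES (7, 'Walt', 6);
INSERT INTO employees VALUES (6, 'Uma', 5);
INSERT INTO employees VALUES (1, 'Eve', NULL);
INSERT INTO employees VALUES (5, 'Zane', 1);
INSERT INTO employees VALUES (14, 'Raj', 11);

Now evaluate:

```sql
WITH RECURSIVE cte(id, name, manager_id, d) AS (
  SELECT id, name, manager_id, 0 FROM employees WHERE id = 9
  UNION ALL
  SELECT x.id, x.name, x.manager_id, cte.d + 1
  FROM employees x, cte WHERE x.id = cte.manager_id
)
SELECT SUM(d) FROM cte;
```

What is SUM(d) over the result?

10

Base: id=9 (Dave), manager_id=7, d 0.
Iteration 1: join on id=7 -> Walt (id 7, manager_id=6, d 1).
Iteration 2: join on id=6 -> Uma (id 6, manager_id=5, d 2).
Iteration 3: join on id=5 -> Zane (id 5, manager_id=1, d 3).
Iteration 4: join on id=1 -> Eve (id 1, manager_id=NULL, d 4).
Iteration 5: manager_id is NULL; no match; recursion stops.
SUM(d) = 0 + 1 + 2 + 3 + 4 = 10.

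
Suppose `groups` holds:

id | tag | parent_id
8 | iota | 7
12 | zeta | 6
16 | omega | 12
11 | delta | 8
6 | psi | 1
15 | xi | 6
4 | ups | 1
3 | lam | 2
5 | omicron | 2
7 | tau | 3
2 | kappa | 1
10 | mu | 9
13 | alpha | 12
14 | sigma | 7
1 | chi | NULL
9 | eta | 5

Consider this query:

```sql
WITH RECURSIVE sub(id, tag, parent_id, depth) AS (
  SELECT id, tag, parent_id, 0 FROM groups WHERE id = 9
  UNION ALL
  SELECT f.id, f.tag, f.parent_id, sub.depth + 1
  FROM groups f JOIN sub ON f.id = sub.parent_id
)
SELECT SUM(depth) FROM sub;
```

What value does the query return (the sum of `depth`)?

6

Base: id=9 (eta), parent_id=5, depth 0.
Iteration 1: join on id=5 -> omicron (id 5, parent_id=2, depth 1).
Iteration 2: join on id=2 -> kappa (id 2, parent_id=1, depth 2).
Iteration 3: join on id=1 -> chi (id 1, parent_id=NULL, depth 3).
Iteration 4: parent_id is NULL; no match; recursion stops.
SUM(depth) = 0 + 1 + 2 + 3 = 6.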